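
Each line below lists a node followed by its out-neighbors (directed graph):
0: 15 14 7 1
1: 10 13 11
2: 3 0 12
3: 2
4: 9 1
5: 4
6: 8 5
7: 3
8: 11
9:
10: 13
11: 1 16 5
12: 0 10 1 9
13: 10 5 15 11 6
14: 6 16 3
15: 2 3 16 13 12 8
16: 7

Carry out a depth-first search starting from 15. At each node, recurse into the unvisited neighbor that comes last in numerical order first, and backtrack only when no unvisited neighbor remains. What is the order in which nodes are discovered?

15, 16, 7, 3, 2, 12, 10, 13, 11, 5, 4, 9, 1, 6, 8, 0, 14

Visit 15
15 → 16
16 → 7
7 → 3
3 → 2
2 → 12
12 → 10
10 → 13
13 → 11
11 → 5
5 → 4
4 → 9
4 → 1
13 → 6
6 → 8
12 → 0
0 → 14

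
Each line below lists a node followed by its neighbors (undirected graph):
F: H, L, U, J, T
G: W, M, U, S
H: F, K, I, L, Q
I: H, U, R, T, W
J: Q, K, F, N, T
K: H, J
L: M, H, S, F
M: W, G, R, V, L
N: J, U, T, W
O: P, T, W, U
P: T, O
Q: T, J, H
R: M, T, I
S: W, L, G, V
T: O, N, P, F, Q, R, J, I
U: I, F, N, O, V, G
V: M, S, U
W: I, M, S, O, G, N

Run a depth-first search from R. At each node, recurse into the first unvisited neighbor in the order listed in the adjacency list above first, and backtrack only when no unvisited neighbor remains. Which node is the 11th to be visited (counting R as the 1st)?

N

Visit R
R → M
M → W
W → I
I → H
H → F
F → L
L → S
S → G
G → U
U → N
N → J
J → Q
Q → T
T → O
O → P
J → K
U → V

Visit order: R, M, W, I, H, F, L, S, G, U, N, J, Q, T, O, P, K, V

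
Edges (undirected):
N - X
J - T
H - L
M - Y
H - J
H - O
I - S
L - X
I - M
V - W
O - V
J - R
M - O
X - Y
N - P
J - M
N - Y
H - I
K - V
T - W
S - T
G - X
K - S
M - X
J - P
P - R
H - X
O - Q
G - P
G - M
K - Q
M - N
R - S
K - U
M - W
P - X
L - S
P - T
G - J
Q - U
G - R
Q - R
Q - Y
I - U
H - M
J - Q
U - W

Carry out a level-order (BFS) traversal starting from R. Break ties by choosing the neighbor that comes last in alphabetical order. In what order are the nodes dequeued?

Visit R; enqueue S, Q, P, J, G → queue [S, Q, P, J, G]
Visit S; enqueue T, L, K, I → queue [Q, P, J, G, T, L, K, I]
Visit Q; enqueue Y, U, O → queue [P, J, G, T, L, K, I, Y, U, O]
Visit P; enqueue X, N → queue [J, G, T, L, K, I, Y, U, O, X, N]
Visit J; enqueue M, H → queue [G, T, L, K, I, Y, U, O, X, N, M, H]
Visit G → queue [T, L, K, I, Y, U, O, X, N, M, H]
Visit T; enqueue W → queue [L, K, I, Y, U, O, X, N, M, H, W]
Visit L → queue [K, I, Y, U, O, X, N, M, H, W]
Visit K; enqueue V → queue [I, Y, U, O, X, N, M, H, W, V]
Visit I → queue [Y, U, O, X, N, M, H, W, V]
Visit Y → queue [U, O, X, N, M, H, W, V]
Visit U → queue [O, X, N, M, H, W, V]
Visit O → queue [X, N, M, H, W, V]
Visit X → queue [N, M, H, W, V]
Visit N → queue [M, H, W, V]
Visit M → queue [H, W, V]
Visit H → queue [W, V]
Visit W → queue [V]
Visit V → queue []

R -> S -> Q -> P -> J -> G -> T -> L -> K -> I -> Y -> U -> O -> X -> N -> M -> H -> W -> V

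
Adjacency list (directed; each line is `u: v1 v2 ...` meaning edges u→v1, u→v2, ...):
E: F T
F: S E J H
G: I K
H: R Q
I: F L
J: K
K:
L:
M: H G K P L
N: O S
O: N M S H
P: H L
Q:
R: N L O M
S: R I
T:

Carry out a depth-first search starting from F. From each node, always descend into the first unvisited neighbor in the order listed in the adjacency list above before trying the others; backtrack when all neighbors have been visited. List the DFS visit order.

F → S → R → N → O → M → H → Q → G → I → L → K → P → E → T → J

Visit F
F → S
S → R
R → N
N → O
O → M
M → H
H → Q
M → G
G → I
I → L
G → K
M → P
F → E
E → T
F → J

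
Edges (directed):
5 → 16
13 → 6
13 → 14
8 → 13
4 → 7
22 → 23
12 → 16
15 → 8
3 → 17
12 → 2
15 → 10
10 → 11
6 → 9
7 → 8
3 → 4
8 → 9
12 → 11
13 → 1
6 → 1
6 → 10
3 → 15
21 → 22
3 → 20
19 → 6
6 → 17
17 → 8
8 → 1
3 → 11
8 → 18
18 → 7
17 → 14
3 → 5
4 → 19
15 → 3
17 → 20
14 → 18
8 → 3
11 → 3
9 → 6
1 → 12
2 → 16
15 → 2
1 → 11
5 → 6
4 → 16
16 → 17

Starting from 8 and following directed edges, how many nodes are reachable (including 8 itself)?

BFS from 8 visits: 8, 18, 13, 9, 3, 1, 7, 14, 6, 20, 17, 15, 11, 5, 4, 12, 10, 2, 16, 19
Reachable nodes: 20 of 23 total.

20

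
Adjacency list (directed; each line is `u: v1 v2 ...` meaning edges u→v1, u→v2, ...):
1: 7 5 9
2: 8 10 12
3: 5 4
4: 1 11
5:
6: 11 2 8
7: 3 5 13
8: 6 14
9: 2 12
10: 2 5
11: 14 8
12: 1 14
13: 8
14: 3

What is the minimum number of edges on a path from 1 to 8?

Level 0: 1
Level 1: 5, 7, 9
Level 2: 2, 3, 12, 13
Level 3: 4, 8, 10, 14
Level 4: 6, 11
8 first appears at level 3.

3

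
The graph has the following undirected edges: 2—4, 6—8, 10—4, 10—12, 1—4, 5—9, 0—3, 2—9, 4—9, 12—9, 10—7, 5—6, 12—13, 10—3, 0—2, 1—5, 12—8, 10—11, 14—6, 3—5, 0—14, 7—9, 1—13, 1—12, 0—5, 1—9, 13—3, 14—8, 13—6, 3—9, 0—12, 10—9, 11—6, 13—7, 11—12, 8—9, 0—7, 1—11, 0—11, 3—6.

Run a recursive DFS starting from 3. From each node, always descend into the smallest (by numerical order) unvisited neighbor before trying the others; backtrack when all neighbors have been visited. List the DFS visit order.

3 → 0 → 2 → 4 → 1 → 5 → 6 → 8 → 9 → 7 → 10 → 11 → 12 → 13 → 14

Visit 3
3 → 0
0 → 2
2 → 4
4 → 1
1 → 5
5 → 6
6 → 8
8 → 9
9 → 7
7 → 10
10 → 11
11 → 12
12 → 13
8 → 14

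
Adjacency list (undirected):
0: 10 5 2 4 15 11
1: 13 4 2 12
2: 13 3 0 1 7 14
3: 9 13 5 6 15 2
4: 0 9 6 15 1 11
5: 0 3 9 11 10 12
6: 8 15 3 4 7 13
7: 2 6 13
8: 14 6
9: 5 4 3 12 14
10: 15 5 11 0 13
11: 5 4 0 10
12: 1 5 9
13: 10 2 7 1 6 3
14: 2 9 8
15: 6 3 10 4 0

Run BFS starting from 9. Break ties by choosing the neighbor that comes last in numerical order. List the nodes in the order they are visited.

Visit 9; enqueue 14, 12, 5, 4, 3 → queue [14, 12, 5, 4, 3]
Visit 14; enqueue 8, 2 → queue [12, 5, 4, 3, 8, 2]
Visit 12; enqueue 1 → queue [5, 4, 3, 8, 2, 1]
Visit 5; enqueue 11, 10, 0 → queue [4, 3, 8, 2, 1, 11, 10, 0]
Visit 4; enqueue 15, 6 → queue [3, 8, 2, 1, 11, 10, 0, 15, 6]
Visit 3; enqueue 13 → queue [8, 2, 1, 11, 10, 0, 15, 6, 13]
Visit 8 → queue [2, 1, 11, 10, 0, 15, 6, 13]
Visit 2; enqueue 7 → queue [1, 11, 10, 0, 15, 6, 13, 7]
Visit 1 → queue [11, 10, 0, 15, 6, 13, 7]
Visit 11 → queue [10, 0, 15, 6, 13, 7]
Visit 10 → queue [0, 15, 6, 13, 7]
Visit 0 → queue [15, 6, 13, 7]
Visit 15 → queue [6, 13, 7]
Visit 6 → queue [13, 7]
Visit 13 → queue [7]
Visit 7 → queue []

9 → 14 → 12 → 5 → 4 → 3 → 8 → 2 → 1 → 11 → 10 → 0 → 15 → 6 → 13 → 7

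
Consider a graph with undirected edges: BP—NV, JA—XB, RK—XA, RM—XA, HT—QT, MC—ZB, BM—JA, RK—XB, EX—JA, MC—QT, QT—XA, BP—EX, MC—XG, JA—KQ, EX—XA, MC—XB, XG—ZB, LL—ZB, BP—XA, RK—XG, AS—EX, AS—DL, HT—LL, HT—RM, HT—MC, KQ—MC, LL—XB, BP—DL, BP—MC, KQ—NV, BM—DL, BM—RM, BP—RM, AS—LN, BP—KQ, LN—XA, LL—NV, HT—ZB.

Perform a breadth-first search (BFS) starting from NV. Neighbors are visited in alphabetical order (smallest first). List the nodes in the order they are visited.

NV → BP → KQ → LL → DL → EX → MC → RM → XA → JA → HT → XB → ZB → AS → BM → QT → XG → LN → RK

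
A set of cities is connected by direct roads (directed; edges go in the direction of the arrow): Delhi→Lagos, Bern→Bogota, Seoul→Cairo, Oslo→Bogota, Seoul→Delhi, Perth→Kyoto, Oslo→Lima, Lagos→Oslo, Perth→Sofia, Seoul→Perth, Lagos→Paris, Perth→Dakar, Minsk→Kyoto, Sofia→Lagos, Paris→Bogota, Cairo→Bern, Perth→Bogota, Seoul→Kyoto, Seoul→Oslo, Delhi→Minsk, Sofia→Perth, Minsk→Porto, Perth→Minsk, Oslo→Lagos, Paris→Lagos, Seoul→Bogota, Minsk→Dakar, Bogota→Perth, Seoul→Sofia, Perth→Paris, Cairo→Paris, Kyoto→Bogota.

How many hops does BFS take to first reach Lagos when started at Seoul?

2

Level 0: Seoul
Level 1: Bogota, Cairo, Delhi, Kyoto, Oslo, Perth, Sofia
Level 2: Bern, Dakar, Lagos, Lima, Minsk, Paris
Level 3: Porto
Lagos first appears at level 2.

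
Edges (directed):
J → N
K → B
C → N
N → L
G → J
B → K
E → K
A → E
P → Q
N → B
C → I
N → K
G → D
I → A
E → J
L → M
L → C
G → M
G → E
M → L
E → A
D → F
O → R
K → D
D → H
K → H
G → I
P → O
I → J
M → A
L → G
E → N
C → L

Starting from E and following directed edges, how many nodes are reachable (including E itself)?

14

BFS from E visits: E, A, J, K, N, B, D, H, L, F, C, G, M, I
Reachable nodes: 14 of 18 total.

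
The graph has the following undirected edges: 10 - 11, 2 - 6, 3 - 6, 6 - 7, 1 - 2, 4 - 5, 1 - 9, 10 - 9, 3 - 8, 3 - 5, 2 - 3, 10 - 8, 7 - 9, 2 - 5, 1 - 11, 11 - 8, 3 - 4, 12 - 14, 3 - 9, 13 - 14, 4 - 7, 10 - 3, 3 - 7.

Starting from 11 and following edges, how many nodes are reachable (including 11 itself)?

BFS from 11 visits: 11, 10, 8, 1, 9, 3, 2, 7, 6, 5, 4
Reachable nodes: 11 of 14 total.

11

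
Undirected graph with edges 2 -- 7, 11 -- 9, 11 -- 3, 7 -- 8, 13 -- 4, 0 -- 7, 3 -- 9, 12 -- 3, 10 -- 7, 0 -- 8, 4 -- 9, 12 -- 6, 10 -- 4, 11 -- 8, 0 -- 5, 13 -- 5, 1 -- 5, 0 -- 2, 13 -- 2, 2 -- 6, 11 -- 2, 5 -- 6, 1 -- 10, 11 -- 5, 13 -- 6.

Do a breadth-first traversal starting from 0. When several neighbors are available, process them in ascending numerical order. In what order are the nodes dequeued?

Visit 0; enqueue 2, 5, 7, 8 → queue [2, 5, 7, 8]
Visit 2; enqueue 6, 11, 13 → queue [5, 7, 8, 6, 11, 13]
Visit 5; enqueue 1 → queue [7, 8, 6, 11, 13, 1]
Visit 7; enqueue 10 → queue [8, 6, 11, 13, 1, 10]
Visit 8 → queue [6, 11, 13, 1, 10]
Visit 6; enqueue 12 → queue [11, 13, 1, 10, 12]
Visit 11; enqueue 3, 9 → queue [13, 1, 10, 12, 3, 9]
Visit 13; enqueue 4 → queue [1, 10, 12, 3, 9, 4]
Visit 1 → queue [10, 12, 3, 9, 4]
Visit 10 → queue [12, 3, 9, 4]
Visit 12 → queue [3, 9, 4]
Visit 3 → queue [9, 4]
Visit 9 → queue [4]
Visit 4 → queue []

0, 2, 5, 7, 8, 6, 11, 13, 1, 10, 12, 3, 9, 4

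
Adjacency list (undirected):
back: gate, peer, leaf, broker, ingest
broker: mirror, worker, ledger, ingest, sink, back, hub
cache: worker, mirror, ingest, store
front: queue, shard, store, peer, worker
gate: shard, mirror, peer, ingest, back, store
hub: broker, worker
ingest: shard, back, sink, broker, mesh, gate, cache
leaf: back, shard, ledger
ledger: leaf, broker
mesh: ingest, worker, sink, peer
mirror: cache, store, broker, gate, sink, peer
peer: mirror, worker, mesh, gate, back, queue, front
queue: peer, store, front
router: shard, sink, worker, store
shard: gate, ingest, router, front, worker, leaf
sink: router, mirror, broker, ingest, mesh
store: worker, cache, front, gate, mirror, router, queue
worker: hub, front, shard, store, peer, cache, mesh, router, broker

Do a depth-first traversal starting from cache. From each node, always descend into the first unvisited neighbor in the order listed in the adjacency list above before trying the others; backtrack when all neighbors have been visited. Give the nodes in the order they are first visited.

cache, worker, hub, broker, mirror, store, front, queue, peer, mesh, ingest, shard, gate, back, leaf, ledger, router, sink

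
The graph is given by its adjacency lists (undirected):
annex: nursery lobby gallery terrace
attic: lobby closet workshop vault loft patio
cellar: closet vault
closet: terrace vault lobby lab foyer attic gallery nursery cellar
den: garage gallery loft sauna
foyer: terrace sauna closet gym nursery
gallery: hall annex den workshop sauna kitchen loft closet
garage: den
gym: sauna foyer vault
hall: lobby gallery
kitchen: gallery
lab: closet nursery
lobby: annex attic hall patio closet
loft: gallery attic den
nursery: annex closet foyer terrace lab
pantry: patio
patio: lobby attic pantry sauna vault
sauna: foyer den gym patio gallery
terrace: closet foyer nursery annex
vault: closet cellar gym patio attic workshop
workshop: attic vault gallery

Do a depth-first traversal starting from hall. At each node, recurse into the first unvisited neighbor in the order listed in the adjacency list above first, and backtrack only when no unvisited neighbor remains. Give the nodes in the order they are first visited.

hall lobby annex nursery closet terrace foyer sauna den garage gallery workshop attic vault cellar gym patio pantry loft kitchen lab

Visit hall
hall → lobby
lobby → annex
annex → nursery
nursery → closet
closet → terrace
terrace → foyer
foyer → sauna
sauna → den
den → garage
den → gallery
gallery → workshop
workshop → attic
attic → vault
vault → cellar
vault → gym
vault → patio
patio → pantry
attic → loft
gallery → kitchen
closet → lab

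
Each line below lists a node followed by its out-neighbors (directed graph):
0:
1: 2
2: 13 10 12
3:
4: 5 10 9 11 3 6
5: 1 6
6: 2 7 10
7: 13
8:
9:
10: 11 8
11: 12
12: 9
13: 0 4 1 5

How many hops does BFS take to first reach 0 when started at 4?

4

Level 0: 4
Level 1: 3, 5, 6, 9, 10, 11
Level 2: 1, 2, 7, 8, 12
Level 3: 13
Level 4: 0
0 first appears at level 4.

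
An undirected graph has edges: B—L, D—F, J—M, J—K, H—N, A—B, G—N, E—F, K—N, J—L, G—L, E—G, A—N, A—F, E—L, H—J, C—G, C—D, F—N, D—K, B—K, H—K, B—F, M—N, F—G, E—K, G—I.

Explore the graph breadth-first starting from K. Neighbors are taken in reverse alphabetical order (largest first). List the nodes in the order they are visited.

Visit K; enqueue N, J, H, E, D, B → queue [N, J, H, E, D, B]
Visit N; enqueue M, G, F, A → queue [J, H, E, D, B, M, G, F, A]
Visit J; enqueue L → queue [H, E, D, B, M, G, F, A, L]
Visit H → queue [E, D, B, M, G, F, A, L]
Visit E → queue [D, B, M, G, F, A, L]
Visit D; enqueue C → queue [B, M, G, F, A, L, C]
Visit B → queue [M, G, F, A, L, C]
Visit M → queue [G, F, A, L, C]
Visit G; enqueue I → queue [F, A, L, C, I]
Visit F → queue [A, L, C, I]
Visit A → queue [L, C, I]
Visit L → queue [C, I]
Visit C → queue [I]
Visit I → queue []

K N J H E D B M G F A L C I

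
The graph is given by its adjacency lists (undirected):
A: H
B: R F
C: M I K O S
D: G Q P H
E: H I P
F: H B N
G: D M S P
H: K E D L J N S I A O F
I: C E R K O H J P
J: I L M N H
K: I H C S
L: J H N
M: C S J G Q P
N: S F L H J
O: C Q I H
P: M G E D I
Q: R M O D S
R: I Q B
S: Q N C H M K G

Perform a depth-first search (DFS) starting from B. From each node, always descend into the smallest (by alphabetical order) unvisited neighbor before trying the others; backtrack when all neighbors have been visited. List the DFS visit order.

B, F, H, A, D, G, M, C, I, E, P, J, L, N, S, K, Q, O, R

Visit B
B → F
F → H
H → A
H → D
D → G
G → M
M → C
C → I
I → E
E → P
I → J
J → L
L → N
N → S
S → K
S → Q
Q → O
Q → R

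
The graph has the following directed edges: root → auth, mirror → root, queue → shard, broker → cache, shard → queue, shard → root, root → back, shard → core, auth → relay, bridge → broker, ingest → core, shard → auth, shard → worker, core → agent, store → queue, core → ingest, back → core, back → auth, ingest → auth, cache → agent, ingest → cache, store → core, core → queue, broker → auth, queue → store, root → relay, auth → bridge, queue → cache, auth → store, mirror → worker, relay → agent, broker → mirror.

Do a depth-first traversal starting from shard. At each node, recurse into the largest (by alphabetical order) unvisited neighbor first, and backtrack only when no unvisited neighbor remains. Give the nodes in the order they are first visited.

shard, worker, root, relay, agent, back, core, queue, store, cache, ingest, auth, bridge, broker, mirror

Visit shard
shard → worker
shard → root
root → relay
relay → agent
root → back
back → core
core → queue
queue → store
queue → cache
core → ingest
ingest → auth
auth → bridge
bridge → broker
broker → mirror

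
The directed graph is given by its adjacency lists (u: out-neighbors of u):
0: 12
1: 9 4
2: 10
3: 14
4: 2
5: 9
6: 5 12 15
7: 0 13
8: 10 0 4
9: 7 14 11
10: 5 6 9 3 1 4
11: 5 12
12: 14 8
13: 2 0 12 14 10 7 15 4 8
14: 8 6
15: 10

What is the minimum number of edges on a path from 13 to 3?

Level 0: 13
Level 1: 0, 2, 4, 7, 8, 10, 12, 14, 15
Level 2: 1, 3, 5, 6, 9
Level 3: 11
3 first appears at level 2.

2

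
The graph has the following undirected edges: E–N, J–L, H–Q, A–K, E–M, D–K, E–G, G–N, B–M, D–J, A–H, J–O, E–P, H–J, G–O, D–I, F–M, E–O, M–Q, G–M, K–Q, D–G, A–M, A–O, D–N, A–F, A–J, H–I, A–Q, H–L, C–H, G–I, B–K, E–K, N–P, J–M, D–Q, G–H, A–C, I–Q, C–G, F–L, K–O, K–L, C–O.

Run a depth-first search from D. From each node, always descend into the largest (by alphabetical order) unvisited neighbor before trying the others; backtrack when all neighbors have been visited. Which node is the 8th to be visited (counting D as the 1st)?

H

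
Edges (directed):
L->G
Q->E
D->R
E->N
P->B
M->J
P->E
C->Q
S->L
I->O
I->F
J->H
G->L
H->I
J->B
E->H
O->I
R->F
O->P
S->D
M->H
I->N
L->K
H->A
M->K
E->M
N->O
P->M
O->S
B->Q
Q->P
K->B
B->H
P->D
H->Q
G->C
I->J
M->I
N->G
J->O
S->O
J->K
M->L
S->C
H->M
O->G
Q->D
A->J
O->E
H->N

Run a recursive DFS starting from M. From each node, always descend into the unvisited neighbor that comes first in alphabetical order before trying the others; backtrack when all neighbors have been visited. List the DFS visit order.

Visit M
M → H
H → A
A → J
J → B
B → Q
Q → D
D → R
R → F
Q → E
E → N
N → G
G → C
G → L
L → K
N → O
O → I
O → P
O → S

M, H, A, J, B, Q, D, R, F, E, N, G, C, L, K, O, I, P, S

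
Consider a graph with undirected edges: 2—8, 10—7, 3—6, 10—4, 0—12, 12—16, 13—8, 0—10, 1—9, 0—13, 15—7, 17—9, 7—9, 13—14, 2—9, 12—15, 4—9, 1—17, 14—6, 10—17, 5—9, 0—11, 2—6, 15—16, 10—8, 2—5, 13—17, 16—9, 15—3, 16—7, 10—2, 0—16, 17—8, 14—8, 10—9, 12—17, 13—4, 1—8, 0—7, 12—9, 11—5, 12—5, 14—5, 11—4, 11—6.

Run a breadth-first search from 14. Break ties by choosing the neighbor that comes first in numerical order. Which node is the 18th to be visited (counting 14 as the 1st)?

Visit 14; enqueue 5, 6, 8, 13 → queue [5, 6, 8, 13]
Visit 5; enqueue 2, 9, 11, 12 → queue [6, 8, 13, 2, 9, 11, 12]
Visit 6; enqueue 3 → queue [8, 13, 2, 9, 11, 12, 3]
Visit 8; enqueue 1, 10, 17 → queue [13, 2, 9, 11, 12, 3, 1, 10, 17]
Visit 13; enqueue 0, 4 → queue [2, 9, 11, 12, 3, 1, 10, 17, 0, 4]
Visit 2 → queue [9, 11, 12, 3, 1, 10, 17, 0, 4]
Visit 9; enqueue 7, 16 → queue [11, 12, 3, 1, 10, 17, 0, 4, 7, 16]
Visit 11 → queue [12, 3, 1, 10, 17, 0, 4, 7, 16]
Visit 12; enqueue 15 → queue [3, 1, 10, 17, 0, 4, 7, 16, 15]
Visit 3 → queue [1, 10, 17, 0, 4, 7, 16, 15]
Visit 1 → queue [10, 17, 0, 4, 7, 16, 15]
Visit 10 → queue [17, 0, 4, 7, 16, 15]
Visit 17 → queue [0, 4, 7, 16, 15]
Visit 0 → queue [4, 7, 16, 15]
Visit 4 → queue [7, 16, 15]
Visit 7 → queue [16, 15]
Visit 16 → queue [15]
Visit 15 → queue []

Visit order: 14, 5, 6, 8, 13, 2, 9, 11, 12, 3, 1, 10, 17, 0, 4, 7, 16, 15

15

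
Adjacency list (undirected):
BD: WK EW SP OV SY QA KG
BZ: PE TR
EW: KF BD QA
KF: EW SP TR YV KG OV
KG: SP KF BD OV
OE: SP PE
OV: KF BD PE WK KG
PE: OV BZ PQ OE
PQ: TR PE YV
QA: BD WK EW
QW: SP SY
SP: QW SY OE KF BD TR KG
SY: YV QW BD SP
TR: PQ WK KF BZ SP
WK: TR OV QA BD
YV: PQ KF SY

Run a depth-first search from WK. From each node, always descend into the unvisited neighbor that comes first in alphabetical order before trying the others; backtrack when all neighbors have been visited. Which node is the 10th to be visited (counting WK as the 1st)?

PQ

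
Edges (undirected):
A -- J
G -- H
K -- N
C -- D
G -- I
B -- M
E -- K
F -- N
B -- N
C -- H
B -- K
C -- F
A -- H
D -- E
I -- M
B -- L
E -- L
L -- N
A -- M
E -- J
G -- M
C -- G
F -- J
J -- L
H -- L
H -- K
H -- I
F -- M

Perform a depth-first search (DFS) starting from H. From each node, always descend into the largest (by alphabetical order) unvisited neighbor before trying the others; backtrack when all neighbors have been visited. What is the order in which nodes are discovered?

Visit H
H → L
L → N
N → K
K → E
E → J
J → F
F → M
M → I
I → G
G → C
C → D
M → B
M → A

H, L, N, K, E, J, F, M, I, G, C, D, B, A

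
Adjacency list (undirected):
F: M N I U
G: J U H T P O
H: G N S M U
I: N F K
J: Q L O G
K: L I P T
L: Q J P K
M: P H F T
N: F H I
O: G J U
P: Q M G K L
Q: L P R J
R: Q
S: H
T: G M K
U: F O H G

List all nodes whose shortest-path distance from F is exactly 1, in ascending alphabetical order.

I, M, N, U

Level 0: F
Level 1: I, M, N, U
Level 2: G, H, K, O, P, T
Level 3: J, L, Q, S
Level 4: R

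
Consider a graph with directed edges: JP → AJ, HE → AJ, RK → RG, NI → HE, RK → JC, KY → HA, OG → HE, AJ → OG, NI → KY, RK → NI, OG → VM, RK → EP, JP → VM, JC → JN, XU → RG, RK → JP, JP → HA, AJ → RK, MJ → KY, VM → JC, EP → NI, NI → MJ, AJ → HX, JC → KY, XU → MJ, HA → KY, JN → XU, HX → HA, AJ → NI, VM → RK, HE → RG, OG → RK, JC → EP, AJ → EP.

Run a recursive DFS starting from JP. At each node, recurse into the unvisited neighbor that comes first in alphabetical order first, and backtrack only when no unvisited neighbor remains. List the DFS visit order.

JP → AJ → EP → NI → HE → RG → KY → HA → MJ → HX → OG → RK → JC → JN → XU → VM

Visit JP
JP → AJ
AJ → EP
EP → NI
NI → HE
HE → RG
NI → KY
KY → HA
NI → MJ
AJ → HX
AJ → OG
OG → RK
RK → JC
JC → JN
JN → XU
OG → VM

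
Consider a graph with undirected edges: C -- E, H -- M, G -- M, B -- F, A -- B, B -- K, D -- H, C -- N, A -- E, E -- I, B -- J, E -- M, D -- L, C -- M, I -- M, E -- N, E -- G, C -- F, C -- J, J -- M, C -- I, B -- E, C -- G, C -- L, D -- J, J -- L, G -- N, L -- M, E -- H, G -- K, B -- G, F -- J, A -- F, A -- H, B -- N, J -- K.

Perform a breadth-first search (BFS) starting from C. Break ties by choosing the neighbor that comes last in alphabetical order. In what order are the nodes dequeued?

Visit C; enqueue N, M, L, J, I, G, F, E → queue [N, M, L, J, I, G, F, E]
Visit N; enqueue B → queue [M, L, J, I, G, F, E, B]
Visit M; enqueue H → queue [L, J, I, G, F, E, B, H]
Visit L; enqueue D → queue [J, I, G, F, E, B, H, D]
Visit J; enqueue K → queue [I, G, F, E, B, H, D, K]
Visit I → queue [G, F, E, B, H, D, K]
Visit G → queue [F, E, B, H, D, K]
Visit F; enqueue A → queue [E, B, H, D, K, A]
Visit E → queue [B, H, D, K, A]
Visit B → queue [H, D, K, A]
Visit H → queue [D, K, A]
Visit D → queue [K, A]
Visit K → queue [A]
Visit A → queue []

C → N → M → L → J → I → G → F → E → B → H → D → K → A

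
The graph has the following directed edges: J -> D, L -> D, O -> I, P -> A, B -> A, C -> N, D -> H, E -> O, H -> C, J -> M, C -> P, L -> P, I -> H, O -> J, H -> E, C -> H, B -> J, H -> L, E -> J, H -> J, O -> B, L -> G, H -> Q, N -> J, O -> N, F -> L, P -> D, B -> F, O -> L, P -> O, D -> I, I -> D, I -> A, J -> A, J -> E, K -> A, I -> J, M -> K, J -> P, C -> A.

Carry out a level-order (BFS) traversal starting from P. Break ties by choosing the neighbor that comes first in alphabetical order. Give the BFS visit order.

P, A, D, O, H, I, B, J, L, N, C, E, Q, F, M, G, K

Visit P; enqueue A, D, O → queue [A, D, O]
Visit A → queue [D, O]
Visit D; enqueue H, I → queue [O, H, I]
Visit O; enqueue B, J, L, N → queue [H, I, B, J, L, N]
Visit H; enqueue C, E, Q → queue [I, B, J, L, N, C, E, Q]
Visit I → queue [B, J, L, N, C, E, Q]
Visit B; enqueue F → queue [J, L, N, C, E, Q, F]
Visit J; enqueue M → queue [L, N, C, E, Q, F, M]
Visit L; enqueue G → queue [N, C, E, Q, F, M, G]
Visit N → queue [C, E, Q, F, M, G]
Visit C → queue [E, Q, F, M, G]
Visit E → queue [Q, F, M, G]
Visit Q → queue [F, M, G]
Visit F → queue [M, G]
Visit M; enqueue K → queue [G, K]
Visit G → queue [K]
Visit K → queue []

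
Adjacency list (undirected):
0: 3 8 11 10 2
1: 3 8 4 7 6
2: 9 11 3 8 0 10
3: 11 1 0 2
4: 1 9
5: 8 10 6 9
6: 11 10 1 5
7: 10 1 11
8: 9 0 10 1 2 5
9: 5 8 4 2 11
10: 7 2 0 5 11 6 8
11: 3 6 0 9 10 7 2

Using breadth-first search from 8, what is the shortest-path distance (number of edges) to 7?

2

Level 0: 8
Level 1: 0, 1, 2, 5, 9, 10
Level 2: 3, 4, 6, 7, 11
7 first appears at level 2.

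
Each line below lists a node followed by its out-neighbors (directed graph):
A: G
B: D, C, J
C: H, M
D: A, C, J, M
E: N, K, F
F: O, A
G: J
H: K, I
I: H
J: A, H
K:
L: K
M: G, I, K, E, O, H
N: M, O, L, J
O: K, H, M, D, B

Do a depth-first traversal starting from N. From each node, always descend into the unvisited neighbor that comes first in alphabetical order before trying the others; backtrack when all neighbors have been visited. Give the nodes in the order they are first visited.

Visit N
N → J
J → A
A → G
J → H
H → I
H → K
N → L
N → M
M → E
E → F
F → O
O → B
B → C
B → D

N, J, A, G, H, I, K, L, M, E, F, O, B, C, D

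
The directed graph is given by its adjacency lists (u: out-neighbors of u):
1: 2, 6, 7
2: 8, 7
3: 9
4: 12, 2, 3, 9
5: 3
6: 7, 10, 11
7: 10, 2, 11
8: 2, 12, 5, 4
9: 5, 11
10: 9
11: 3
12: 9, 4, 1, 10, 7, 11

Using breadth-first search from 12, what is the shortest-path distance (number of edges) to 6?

Level 0: 12
Level 1: 1, 4, 7, 9, 10, 11
Level 2: 2, 3, 5, 6
Level 3: 8
6 first appears at level 2.

2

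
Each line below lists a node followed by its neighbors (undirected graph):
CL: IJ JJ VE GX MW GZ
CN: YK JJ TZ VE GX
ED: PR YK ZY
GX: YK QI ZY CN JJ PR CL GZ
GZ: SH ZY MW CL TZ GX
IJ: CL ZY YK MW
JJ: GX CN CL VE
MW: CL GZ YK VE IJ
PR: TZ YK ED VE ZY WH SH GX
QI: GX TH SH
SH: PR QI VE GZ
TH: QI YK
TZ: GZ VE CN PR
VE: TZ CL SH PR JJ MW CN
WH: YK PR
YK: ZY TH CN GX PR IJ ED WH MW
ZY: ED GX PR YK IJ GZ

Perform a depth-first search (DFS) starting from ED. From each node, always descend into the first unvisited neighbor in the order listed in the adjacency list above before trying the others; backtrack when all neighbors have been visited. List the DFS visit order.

ED PR TZ GZ SH QI GX YK ZY IJ CL JJ CN VE MW TH WH

Visit ED
ED → PR
PR → TZ
TZ → GZ
GZ → SH
SH → QI
QI → GX
GX → YK
YK → ZY
ZY → IJ
IJ → CL
CL → JJ
JJ → CN
CN → VE
VE → MW
YK → TH
YK → WH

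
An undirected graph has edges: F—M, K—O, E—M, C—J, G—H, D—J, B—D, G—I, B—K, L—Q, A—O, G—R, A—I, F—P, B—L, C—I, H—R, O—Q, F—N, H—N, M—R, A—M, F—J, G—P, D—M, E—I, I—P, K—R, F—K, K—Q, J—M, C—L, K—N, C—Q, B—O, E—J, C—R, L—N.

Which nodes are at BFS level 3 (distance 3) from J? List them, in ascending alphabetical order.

G, H, O

Level 0: J
Level 1: C, D, E, F, M
Level 2: A, B, I, K, L, N, P, Q, R
Level 3: G, H, O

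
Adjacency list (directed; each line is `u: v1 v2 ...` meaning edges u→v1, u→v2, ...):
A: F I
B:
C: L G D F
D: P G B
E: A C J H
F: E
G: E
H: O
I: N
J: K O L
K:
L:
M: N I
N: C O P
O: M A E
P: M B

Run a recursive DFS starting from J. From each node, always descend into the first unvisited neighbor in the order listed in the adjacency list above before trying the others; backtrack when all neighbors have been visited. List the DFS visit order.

Visit J
J → K
J → O
O → M
M → N
N → C
C → L
C → G
G → E
E → A
A → F
A → I
E → H
C → D
D → P
P → B

J K O M N C L G E A F I H D P B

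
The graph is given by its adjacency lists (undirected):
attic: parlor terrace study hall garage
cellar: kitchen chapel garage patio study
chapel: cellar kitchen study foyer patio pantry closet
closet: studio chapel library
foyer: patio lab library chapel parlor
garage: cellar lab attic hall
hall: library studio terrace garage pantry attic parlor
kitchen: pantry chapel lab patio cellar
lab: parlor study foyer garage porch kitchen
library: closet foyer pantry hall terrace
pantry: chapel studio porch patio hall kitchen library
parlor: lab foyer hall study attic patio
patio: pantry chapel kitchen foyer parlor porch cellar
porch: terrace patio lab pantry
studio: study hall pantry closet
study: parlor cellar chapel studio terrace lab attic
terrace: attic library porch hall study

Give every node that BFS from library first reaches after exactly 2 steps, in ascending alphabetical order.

attic, chapel, garage, kitchen, lab, parlor, patio, porch, studio, study

Level 0: library
Level 1: closet, foyer, hall, pantry, terrace
Level 2: attic, chapel, garage, kitchen, lab, parlor, patio, porch, studio, study
Level 3: cellar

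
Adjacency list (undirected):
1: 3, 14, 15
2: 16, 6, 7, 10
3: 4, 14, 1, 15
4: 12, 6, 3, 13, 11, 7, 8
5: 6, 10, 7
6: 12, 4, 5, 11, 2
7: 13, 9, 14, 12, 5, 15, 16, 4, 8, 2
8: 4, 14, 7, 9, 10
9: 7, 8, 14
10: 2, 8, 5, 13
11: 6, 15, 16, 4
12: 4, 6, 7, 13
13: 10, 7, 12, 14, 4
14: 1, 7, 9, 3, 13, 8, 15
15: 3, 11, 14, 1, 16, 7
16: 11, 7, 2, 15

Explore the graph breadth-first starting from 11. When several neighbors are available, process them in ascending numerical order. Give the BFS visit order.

Visit 11; enqueue 4, 6, 15, 16 → queue [4, 6, 15, 16]
Visit 4; enqueue 3, 7, 8, 12, 13 → queue [6, 15, 16, 3, 7, 8, 12, 13]
Visit 6; enqueue 2, 5 → queue [15, 16, 3, 7, 8, 12, 13, 2, 5]
Visit 15; enqueue 1, 14 → queue [16, 3, 7, 8, 12, 13, 2, 5, 1, 14]
Visit 16 → queue [3, 7, 8, 12, 13, 2, 5, 1, 14]
Visit 3 → queue [7, 8, 12, 13, 2, 5, 1, 14]
Visit 7; enqueue 9 → queue [8, 12, 13, 2, 5, 1, 14, 9]
Visit 8; enqueue 10 → queue [12, 13, 2, 5, 1, 14, 9, 10]
Visit 12 → queue [13, 2, 5, 1, 14, 9, 10]
Visit 13 → queue [2, 5, 1, 14, 9, 10]
Visit 2 → queue [5, 1, 14, 9, 10]
Visit 5 → queue [1, 14, 9, 10]
Visit 1 → queue [14, 9, 10]
Visit 14 → queue [9, 10]
Visit 9 → queue [10]
Visit 10 → queue []

11 -> 4 -> 6 -> 15 -> 16 -> 3 -> 7 -> 8 -> 12 -> 13 -> 2 -> 5 -> 1 -> 14 -> 9 -> 10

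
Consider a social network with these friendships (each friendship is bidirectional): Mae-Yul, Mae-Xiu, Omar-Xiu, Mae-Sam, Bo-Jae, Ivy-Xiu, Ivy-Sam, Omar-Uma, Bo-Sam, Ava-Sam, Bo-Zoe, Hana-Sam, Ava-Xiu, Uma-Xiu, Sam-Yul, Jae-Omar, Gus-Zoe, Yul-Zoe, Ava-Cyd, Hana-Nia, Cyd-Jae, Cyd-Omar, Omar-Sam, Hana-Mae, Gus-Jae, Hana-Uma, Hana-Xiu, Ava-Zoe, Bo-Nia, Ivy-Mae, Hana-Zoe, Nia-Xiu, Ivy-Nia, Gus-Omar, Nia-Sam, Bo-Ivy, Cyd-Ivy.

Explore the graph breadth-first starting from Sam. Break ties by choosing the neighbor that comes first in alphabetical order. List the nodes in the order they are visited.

Visit Sam; enqueue Ava, Bo, Hana, Ivy, Mae, Nia, Omar, Yul → queue [Ava, Bo, Hana, Ivy, Mae, Nia, Omar, Yul]
Visit Ava; enqueue Cyd, Xiu, Zoe → queue [Bo, Hana, Ivy, Mae, Nia, Omar, Yul, Cyd, Xiu, Zoe]
Visit Bo; enqueue Jae → queue [Hana, Ivy, Mae, Nia, Omar, Yul, Cyd, Xiu, Zoe, Jae]
Visit Hana; enqueue Uma → queue [Ivy, Mae, Nia, Omar, Yul, Cyd, Xiu, Zoe, Jae, Uma]
Visit Ivy → queue [Mae, Nia, Omar, Yul, Cyd, Xiu, Zoe, Jae, Uma]
Visit Mae → queue [Nia, Omar, Yul, Cyd, Xiu, Zoe, Jae, Uma]
Visit Nia → queue [Omar, Yul, Cyd, Xiu, Zoe, Jae, Uma]
Visit Omar; enqueue Gus → queue [Yul, Cyd, Xiu, Zoe, Jae, Uma, Gus]
Visit Yul → queue [Cyd, Xiu, Zoe, Jae, Uma, Gus]
Visit Cyd → queue [Xiu, Zoe, Jae, Uma, Gus]
Visit Xiu → queue [Zoe, Jae, Uma, Gus]
Visit Zoe → queue [Jae, Uma, Gus]
Visit Jae → queue [Uma, Gus]
Visit Uma → queue [Gus]
Visit Gus → queue []

Sam → Ava → Bo → Hana → Ivy → Mae → Nia → Omar → Yul → Cyd → Xiu → Zoe → Jae → Uma → Gus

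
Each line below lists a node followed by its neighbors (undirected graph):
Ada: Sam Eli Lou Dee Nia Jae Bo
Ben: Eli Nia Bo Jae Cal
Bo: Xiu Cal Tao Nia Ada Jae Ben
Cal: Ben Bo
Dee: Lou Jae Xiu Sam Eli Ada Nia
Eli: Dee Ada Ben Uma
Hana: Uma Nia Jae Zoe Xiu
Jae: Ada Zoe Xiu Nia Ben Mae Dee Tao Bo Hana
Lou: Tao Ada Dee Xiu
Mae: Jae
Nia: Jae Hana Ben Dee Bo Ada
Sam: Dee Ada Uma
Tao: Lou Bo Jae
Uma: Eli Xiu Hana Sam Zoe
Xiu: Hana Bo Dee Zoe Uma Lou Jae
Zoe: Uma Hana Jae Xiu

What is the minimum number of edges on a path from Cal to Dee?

3

Level 0: Cal
Level 1: Ben, Bo
Level 2: Ada, Eli, Jae, Nia, Tao, Xiu
Level 3: Dee, Hana, Lou, Mae, Sam, Uma, Zoe
Dee first appears at level 3.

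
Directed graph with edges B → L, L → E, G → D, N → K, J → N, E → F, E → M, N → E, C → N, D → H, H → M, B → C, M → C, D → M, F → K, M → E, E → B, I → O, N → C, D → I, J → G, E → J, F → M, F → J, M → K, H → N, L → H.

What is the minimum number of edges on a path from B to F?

3

Level 0: B
Level 1: C, L
Level 2: E, H, N
Level 3: F, J, K, M
Level 4: G
Level 5: D
Level 6: I
Level 7: O
F first appears at level 3.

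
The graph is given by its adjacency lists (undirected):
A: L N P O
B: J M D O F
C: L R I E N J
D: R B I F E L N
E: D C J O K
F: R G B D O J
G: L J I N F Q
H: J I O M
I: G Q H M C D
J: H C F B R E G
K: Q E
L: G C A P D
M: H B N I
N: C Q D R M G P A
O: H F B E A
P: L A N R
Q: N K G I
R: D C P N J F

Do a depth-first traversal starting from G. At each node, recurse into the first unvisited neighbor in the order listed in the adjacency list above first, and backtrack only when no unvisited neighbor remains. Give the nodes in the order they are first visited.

Visit G
G → L
L → C
C → R
R → D
D → B
B → J
J → H
H → I
I → Q
Q → N
N → M
N → P
P → A
A → O
O → F
O → E
E → K

G, L, C, R, D, B, J, H, I, Q, N, M, P, A, O, F, E, K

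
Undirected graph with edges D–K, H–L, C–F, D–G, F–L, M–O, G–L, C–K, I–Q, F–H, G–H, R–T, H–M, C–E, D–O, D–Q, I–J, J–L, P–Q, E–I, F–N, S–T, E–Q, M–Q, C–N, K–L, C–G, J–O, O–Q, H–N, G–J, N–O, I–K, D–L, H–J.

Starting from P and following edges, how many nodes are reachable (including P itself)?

BFS from P visits: P, Q, O, M, I, E, D, N, J, H, K, C, L, G, F
Reachable nodes: 15 of 18 total.

15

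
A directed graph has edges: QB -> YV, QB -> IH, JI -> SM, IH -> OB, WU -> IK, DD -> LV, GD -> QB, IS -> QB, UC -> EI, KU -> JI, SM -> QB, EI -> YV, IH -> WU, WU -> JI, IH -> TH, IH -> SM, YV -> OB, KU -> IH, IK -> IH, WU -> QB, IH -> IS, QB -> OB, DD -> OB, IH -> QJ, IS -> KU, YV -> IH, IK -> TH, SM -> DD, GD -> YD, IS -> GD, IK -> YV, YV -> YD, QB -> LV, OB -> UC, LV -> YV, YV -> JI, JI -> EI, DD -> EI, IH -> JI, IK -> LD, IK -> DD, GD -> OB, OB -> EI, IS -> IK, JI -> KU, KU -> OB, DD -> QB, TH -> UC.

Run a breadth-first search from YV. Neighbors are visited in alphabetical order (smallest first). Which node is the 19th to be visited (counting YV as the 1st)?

Visit YV; enqueue IH, JI, OB, YD → queue [IH, JI, OB, YD]
Visit IH; enqueue IS, QJ, SM, TH, WU → queue [JI, OB, YD, IS, QJ, SM, TH, WU]
Visit JI; enqueue EI, KU → queue [OB, YD, IS, QJ, SM, TH, WU, EI, KU]
Visit OB; enqueue UC → queue [YD, IS, QJ, SM, TH, WU, EI, KU, UC]
Visit YD → queue [IS, QJ, SM, TH, WU, EI, KU, UC]
Visit IS; enqueue GD, IK, QB → queue [QJ, SM, TH, WU, EI, KU, UC, GD, IK, QB]
Visit QJ → queue [SM, TH, WU, EI, KU, UC, GD, IK, QB]
Visit SM; enqueue DD → queue [TH, WU, EI, KU, UC, GD, IK, QB, DD]
Visit TH → queue [WU, EI, KU, UC, GD, IK, QB, DD]
Visit WU → queue [EI, KU, UC, GD, IK, QB, DD]
Visit EI → queue [KU, UC, GD, IK, QB, DD]
Visit KU → queue [UC, GD, IK, QB, DD]
Visit UC → queue [GD, IK, QB, DD]
Visit GD → queue [IK, QB, DD]
Visit IK; enqueue LD → queue [QB, DD, LD]
Visit QB; enqueue LV → queue [DD, LD, LV]
Visit DD → queue [LD, LV]
Visit LD → queue [LV]
Visit LV → queue []

Visit order: YV, IH, JI, OB, YD, IS, QJ, SM, TH, WU, EI, KU, UC, GD, IK, QB, DD, LD, LV

LV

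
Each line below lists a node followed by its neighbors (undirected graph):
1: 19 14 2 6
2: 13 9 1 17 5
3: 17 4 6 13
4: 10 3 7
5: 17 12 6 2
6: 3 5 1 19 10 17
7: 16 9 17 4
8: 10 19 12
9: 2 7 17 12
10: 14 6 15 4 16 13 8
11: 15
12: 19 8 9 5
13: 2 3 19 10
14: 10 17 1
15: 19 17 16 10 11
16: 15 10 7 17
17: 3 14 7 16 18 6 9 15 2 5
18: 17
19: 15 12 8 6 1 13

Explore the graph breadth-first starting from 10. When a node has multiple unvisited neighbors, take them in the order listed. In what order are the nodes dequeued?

Visit 10; enqueue 14, 6, 15, 4, 16, 13, 8 → queue [14, 6, 15, 4, 16, 13, 8]
Visit 14; enqueue 17, 1 → queue [6, 15, 4, 16, 13, 8, 17, 1]
Visit 6; enqueue 3, 5, 19 → queue [15, 4, 16, 13, 8, 17, 1, 3, 5, 19]
Visit 15; enqueue 11 → queue [4, 16, 13, 8, 17, 1, 3, 5, 19, 11]
Visit 4; enqueue 7 → queue [16, 13, 8, 17, 1, 3, 5, 19, 11, 7]
Visit 16 → queue [13, 8, 17, 1, 3, 5, 19, 11, 7]
Visit 13; enqueue 2 → queue [8, 17, 1, 3, 5, 19, 11, 7, 2]
Visit 8; enqueue 12 → queue [17, 1, 3, 5, 19, 11, 7, 2, 12]
Visit 17; enqueue 18, 9 → queue [1, 3, 5, 19, 11, 7, 2, 12, 18, 9]
Visit 1 → queue [3, 5, 19, 11, 7, 2, 12, 18, 9]
Visit 3 → queue [5, 19, 11, 7, 2, 12, 18, 9]
Visit 5 → queue [19, 11, 7, 2, 12, 18, 9]
Visit 19 → queue [11, 7, 2, 12, 18, 9]
Visit 11 → queue [7, 2, 12, 18, 9]
Visit 7 → queue [2, 12, 18, 9]
Visit 2 → queue [12, 18, 9]
Visit 12 → queue [18, 9]
Visit 18 → queue [9]
Visit 9 → queue []

10, 14, 6, 15, 4, 16, 13, 8, 17, 1, 3, 5, 19, 11, 7, 2, 12, 18, 9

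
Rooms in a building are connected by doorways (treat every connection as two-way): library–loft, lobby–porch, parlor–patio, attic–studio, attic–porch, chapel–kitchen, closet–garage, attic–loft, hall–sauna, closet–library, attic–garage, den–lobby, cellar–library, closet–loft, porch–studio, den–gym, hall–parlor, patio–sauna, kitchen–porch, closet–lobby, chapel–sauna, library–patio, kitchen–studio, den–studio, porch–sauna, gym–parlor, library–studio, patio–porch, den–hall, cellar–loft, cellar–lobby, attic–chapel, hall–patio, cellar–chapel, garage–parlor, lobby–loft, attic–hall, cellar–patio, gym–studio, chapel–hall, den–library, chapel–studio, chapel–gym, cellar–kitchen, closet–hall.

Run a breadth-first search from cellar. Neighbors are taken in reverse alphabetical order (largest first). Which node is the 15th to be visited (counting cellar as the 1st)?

studio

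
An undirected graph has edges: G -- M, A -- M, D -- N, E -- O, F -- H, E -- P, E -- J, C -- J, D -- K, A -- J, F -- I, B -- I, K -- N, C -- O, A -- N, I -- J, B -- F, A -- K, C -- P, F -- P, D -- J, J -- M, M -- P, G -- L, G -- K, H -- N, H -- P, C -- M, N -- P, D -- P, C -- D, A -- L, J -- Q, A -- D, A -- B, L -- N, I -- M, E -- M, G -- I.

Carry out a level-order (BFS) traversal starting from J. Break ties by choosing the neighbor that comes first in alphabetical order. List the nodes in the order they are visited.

J, A, C, D, E, I, M, Q, B, K, L, N, O, P, F, G, H

Visit J; enqueue A, C, D, E, I, M, Q → queue [A, C, D, E, I, M, Q]
Visit A; enqueue B, K, L, N → queue [C, D, E, I, M, Q, B, K, L, N]
Visit C; enqueue O, P → queue [D, E, I, M, Q, B, K, L, N, O, P]
Visit D → queue [E, I, M, Q, B, K, L, N, O, P]
Visit E → queue [I, M, Q, B, K, L, N, O, P]
Visit I; enqueue F, G → queue [M, Q, B, K, L, N, O, P, F, G]
Visit M → queue [Q, B, K, L, N, O, P, F, G]
Visit Q → queue [B, K, L, N, O, P, F, G]
Visit B → queue [K, L, N, O, P, F, G]
Visit K → queue [L, N, O, P, F, G]
Visit L → queue [N, O, P, F, G]
Visit N; enqueue H → queue [O, P, F, G, H]
Visit O → queue [P, F, G, H]
Visit P → queue [F, G, H]
Visit F → queue [G, H]
Visit G → queue [H]
Visit H → queue []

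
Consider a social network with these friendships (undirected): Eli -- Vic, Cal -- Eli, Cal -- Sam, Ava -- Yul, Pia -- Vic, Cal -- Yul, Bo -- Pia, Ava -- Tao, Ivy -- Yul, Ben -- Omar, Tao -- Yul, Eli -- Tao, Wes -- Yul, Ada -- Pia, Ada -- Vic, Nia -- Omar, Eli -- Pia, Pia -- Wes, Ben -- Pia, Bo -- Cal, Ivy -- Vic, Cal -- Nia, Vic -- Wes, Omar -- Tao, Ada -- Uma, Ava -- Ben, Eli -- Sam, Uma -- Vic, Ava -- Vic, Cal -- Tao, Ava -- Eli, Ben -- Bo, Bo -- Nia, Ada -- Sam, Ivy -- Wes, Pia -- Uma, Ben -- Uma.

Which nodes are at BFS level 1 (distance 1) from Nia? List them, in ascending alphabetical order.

Level 0: Nia
Level 1: Bo, Cal, Omar
Level 2: Ben, Eli, Pia, Sam, Tao, Yul
Level 3: Ada, Ava, Ivy, Uma, Vic, Wes

Bo, Cal, Omar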